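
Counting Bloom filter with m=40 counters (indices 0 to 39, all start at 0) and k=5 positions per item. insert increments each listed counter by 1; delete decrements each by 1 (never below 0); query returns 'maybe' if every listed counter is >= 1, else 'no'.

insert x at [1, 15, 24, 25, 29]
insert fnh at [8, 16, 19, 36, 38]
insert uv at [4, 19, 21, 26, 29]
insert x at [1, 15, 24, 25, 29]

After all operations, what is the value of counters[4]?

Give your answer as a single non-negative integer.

Answer: 1

Derivation:
Step 1: insert x at [1, 15, 24, 25, 29] -> counters=[0,1,0,0,0,0,0,0,0,0,0,0,0,0,0,1,0,0,0,0,0,0,0,0,1,1,0,0,0,1,0,0,0,0,0,0,0,0,0,0]
Step 2: insert fnh at [8, 16, 19, 36, 38] -> counters=[0,1,0,0,0,0,0,0,1,0,0,0,0,0,0,1,1,0,0,1,0,0,0,0,1,1,0,0,0,1,0,0,0,0,0,0,1,0,1,0]
Step 3: insert uv at [4, 19, 21, 26, 29] -> counters=[0,1,0,0,1,0,0,0,1,0,0,0,0,0,0,1,1,0,0,2,0,1,0,0,1,1,1,0,0,2,0,0,0,0,0,0,1,0,1,0]
Step 4: insert x at [1, 15, 24, 25, 29] -> counters=[0,2,0,0,1,0,0,0,1,0,0,0,0,0,0,2,1,0,0,2,0,1,0,0,2,2,1,0,0,3,0,0,0,0,0,0,1,0,1,0]
Final counters=[0,2,0,0,1,0,0,0,1,0,0,0,0,0,0,2,1,0,0,2,0,1,0,0,2,2,1,0,0,3,0,0,0,0,0,0,1,0,1,0] -> counters[4]=1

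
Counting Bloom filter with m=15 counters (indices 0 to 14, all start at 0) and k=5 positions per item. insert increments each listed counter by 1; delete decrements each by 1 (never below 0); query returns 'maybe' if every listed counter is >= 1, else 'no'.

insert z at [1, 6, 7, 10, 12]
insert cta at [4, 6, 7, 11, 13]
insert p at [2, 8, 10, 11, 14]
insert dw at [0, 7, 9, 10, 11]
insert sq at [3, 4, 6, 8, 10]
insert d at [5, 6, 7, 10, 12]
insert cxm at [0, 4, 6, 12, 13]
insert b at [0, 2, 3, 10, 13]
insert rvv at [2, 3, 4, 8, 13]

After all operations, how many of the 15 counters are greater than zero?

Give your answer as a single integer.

Answer: 15

Derivation:
Step 1: insert z at [1, 6, 7, 10, 12] -> counters=[0,1,0,0,0,0,1,1,0,0,1,0,1,0,0]
Step 2: insert cta at [4, 6, 7, 11, 13] -> counters=[0,1,0,0,1,0,2,2,0,0,1,1,1,1,0]
Step 3: insert p at [2, 8, 10, 11, 14] -> counters=[0,1,1,0,1,0,2,2,1,0,2,2,1,1,1]
Step 4: insert dw at [0, 7, 9, 10, 11] -> counters=[1,1,1,0,1,0,2,3,1,1,3,3,1,1,1]
Step 5: insert sq at [3, 4, 6, 8, 10] -> counters=[1,1,1,1,2,0,3,3,2,1,4,3,1,1,1]
Step 6: insert d at [5, 6, 7, 10, 12] -> counters=[1,1,1,1,2,1,4,4,2,1,5,3,2,1,1]
Step 7: insert cxm at [0, 4, 6, 12, 13] -> counters=[2,1,1,1,3,1,5,4,2,1,5,3,3,2,1]
Step 8: insert b at [0, 2, 3, 10, 13] -> counters=[3,1,2,2,3,1,5,4,2,1,6,3,3,3,1]
Step 9: insert rvv at [2, 3, 4, 8, 13] -> counters=[3,1,3,3,4,1,5,4,3,1,6,3,3,4,1]
Final counters=[3,1,3,3,4,1,5,4,3,1,6,3,3,4,1] -> 15 nonzero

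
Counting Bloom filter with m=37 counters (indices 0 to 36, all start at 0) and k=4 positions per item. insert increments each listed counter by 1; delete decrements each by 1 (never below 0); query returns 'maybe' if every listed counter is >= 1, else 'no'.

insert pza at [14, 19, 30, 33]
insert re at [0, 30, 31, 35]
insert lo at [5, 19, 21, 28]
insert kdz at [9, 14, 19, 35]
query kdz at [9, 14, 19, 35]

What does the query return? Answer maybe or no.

Step 1: insert pza at [14, 19, 30, 33] -> counters=[0,0,0,0,0,0,0,0,0,0,0,0,0,0,1,0,0,0,0,1,0,0,0,0,0,0,0,0,0,0,1,0,0,1,0,0,0]
Step 2: insert re at [0, 30, 31, 35] -> counters=[1,0,0,0,0,0,0,0,0,0,0,0,0,0,1,0,0,0,0,1,0,0,0,0,0,0,0,0,0,0,2,1,0,1,0,1,0]
Step 3: insert lo at [5, 19, 21, 28] -> counters=[1,0,0,0,0,1,0,0,0,0,0,0,0,0,1,0,0,0,0,2,0,1,0,0,0,0,0,0,1,0,2,1,0,1,0,1,0]
Step 4: insert kdz at [9, 14, 19, 35] -> counters=[1,0,0,0,0,1,0,0,0,1,0,0,0,0,2,0,0,0,0,3,0,1,0,0,0,0,0,0,1,0,2,1,0,1,0,2,0]
Query kdz: check counters[9]=1 counters[14]=2 counters[19]=3 counters[35]=2 -> maybe

Answer: maybe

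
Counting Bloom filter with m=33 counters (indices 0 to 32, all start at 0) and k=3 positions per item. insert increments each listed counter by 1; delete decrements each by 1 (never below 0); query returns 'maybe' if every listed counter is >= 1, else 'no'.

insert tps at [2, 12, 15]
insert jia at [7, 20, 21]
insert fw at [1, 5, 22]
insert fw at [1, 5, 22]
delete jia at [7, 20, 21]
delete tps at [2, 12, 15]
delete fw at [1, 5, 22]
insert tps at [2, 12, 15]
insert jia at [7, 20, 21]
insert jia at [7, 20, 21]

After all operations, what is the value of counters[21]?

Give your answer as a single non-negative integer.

Answer: 2

Derivation:
Step 1: insert tps at [2, 12, 15] -> counters=[0,0,1,0,0,0,0,0,0,0,0,0,1,0,0,1,0,0,0,0,0,0,0,0,0,0,0,0,0,0,0,0,0]
Step 2: insert jia at [7, 20, 21] -> counters=[0,0,1,0,0,0,0,1,0,0,0,0,1,0,0,1,0,0,0,0,1,1,0,0,0,0,0,0,0,0,0,0,0]
Step 3: insert fw at [1, 5, 22] -> counters=[0,1,1,0,0,1,0,1,0,0,0,0,1,0,0,1,0,0,0,0,1,1,1,0,0,0,0,0,0,0,0,0,0]
Step 4: insert fw at [1, 5, 22] -> counters=[0,2,1,0,0,2,0,1,0,0,0,0,1,0,0,1,0,0,0,0,1,1,2,0,0,0,0,0,0,0,0,0,0]
Step 5: delete jia at [7, 20, 21] -> counters=[0,2,1,0,0,2,0,0,0,0,0,0,1,0,0,1,0,0,0,0,0,0,2,0,0,0,0,0,0,0,0,0,0]
Step 6: delete tps at [2, 12, 15] -> counters=[0,2,0,0,0,2,0,0,0,0,0,0,0,0,0,0,0,0,0,0,0,0,2,0,0,0,0,0,0,0,0,0,0]
Step 7: delete fw at [1, 5, 22] -> counters=[0,1,0,0,0,1,0,0,0,0,0,0,0,0,0,0,0,0,0,0,0,0,1,0,0,0,0,0,0,0,0,0,0]
Step 8: insert tps at [2, 12, 15] -> counters=[0,1,1,0,0,1,0,0,0,0,0,0,1,0,0,1,0,0,0,0,0,0,1,0,0,0,0,0,0,0,0,0,0]
Step 9: insert jia at [7, 20, 21] -> counters=[0,1,1,0,0,1,0,1,0,0,0,0,1,0,0,1,0,0,0,0,1,1,1,0,0,0,0,0,0,0,0,0,0]
Step 10: insert jia at [7, 20, 21] -> counters=[0,1,1,0,0,1,0,2,0,0,0,0,1,0,0,1,0,0,0,0,2,2,1,0,0,0,0,0,0,0,0,0,0]
Final counters=[0,1,1,0,0,1,0,2,0,0,0,0,1,0,0,1,0,0,0,0,2,2,1,0,0,0,0,0,0,0,0,0,0] -> counters[21]=2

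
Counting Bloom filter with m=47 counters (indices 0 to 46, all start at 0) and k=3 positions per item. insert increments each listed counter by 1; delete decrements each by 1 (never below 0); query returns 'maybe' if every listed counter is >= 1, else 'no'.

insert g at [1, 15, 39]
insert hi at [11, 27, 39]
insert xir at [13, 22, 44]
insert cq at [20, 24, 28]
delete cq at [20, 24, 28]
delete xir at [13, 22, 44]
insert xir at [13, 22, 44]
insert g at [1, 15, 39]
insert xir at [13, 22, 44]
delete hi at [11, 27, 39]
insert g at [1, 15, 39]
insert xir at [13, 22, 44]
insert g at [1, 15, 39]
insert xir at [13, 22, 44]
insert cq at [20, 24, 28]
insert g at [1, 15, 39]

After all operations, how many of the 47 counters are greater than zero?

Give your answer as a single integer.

Step 1: insert g at [1, 15, 39] -> counters=[0,1,0,0,0,0,0,0,0,0,0,0,0,0,0,1,0,0,0,0,0,0,0,0,0,0,0,0,0,0,0,0,0,0,0,0,0,0,0,1,0,0,0,0,0,0,0]
Step 2: insert hi at [11, 27, 39] -> counters=[0,1,0,0,0,0,0,0,0,0,0,1,0,0,0,1,0,0,0,0,0,0,0,0,0,0,0,1,0,0,0,0,0,0,0,0,0,0,0,2,0,0,0,0,0,0,0]
Step 3: insert xir at [13, 22, 44] -> counters=[0,1,0,0,0,0,0,0,0,0,0,1,0,1,0,1,0,0,0,0,0,0,1,0,0,0,0,1,0,0,0,0,0,0,0,0,0,0,0,2,0,0,0,0,1,0,0]
Step 4: insert cq at [20, 24, 28] -> counters=[0,1,0,0,0,0,0,0,0,0,0,1,0,1,0,1,0,0,0,0,1,0,1,0,1,0,0,1,1,0,0,0,0,0,0,0,0,0,0,2,0,0,0,0,1,0,0]
Step 5: delete cq at [20, 24, 28] -> counters=[0,1,0,0,0,0,0,0,0,0,0,1,0,1,0,1,0,0,0,0,0,0,1,0,0,0,0,1,0,0,0,0,0,0,0,0,0,0,0,2,0,0,0,0,1,0,0]
Step 6: delete xir at [13, 22, 44] -> counters=[0,1,0,0,0,0,0,0,0,0,0,1,0,0,0,1,0,0,0,0,0,0,0,0,0,0,0,1,0,0,0,0,0,0,0,0,0,0,0,2,0,0,0,0,0,0,0]
Step 7: insert xir at [13, 22, 44] -> counters=[0,1,0,0,0,0,0,0,0,0,0,1,0,1,0,1,0,0,0,0,0,0,1,0,0,0,0,1,0,0,0,0,0,0,0,0,0,0,0,2,0,0,0,0,1,0,0]
Step 8: insert g at [1, 15, 39] -> counters=[0,2,0,0,0,0,0,0,0,0,0,1,0,1,0,2,0,0,0,0,0,0,1,0,0,0,0,1,0,0,0,0,0,0,0,0,0,0,0,3,0,0,0,0,1,0,0]
Step 9: insert xir at [13, 22, 44] -> counters=[0,2,0,0,0,0,0,0,0,0,0,1,0,2,0,2,0,0,0,0,0,0,2,0,0,0,0,1,0,0,0,0,0,0,0,0,0,0,0,3,0,0,0,0,2,0,0]
Step 10: delete hi at [11, 27, 39] -> counters=[0,2,0,0,0,0,0,0,0,0,0,0,0,2,0,2,0,0,0,0,0,0,2,0,0,0,0,0,0,0,0,0,0,0,0,0,0,0,0,2,0,0,0,0,2,0,0]
Step 11: insert g at [1, 15, 39] -> counters=[0,3,0,0,0,0,0,0,0,0,0,0,0,2,0,3,0,0,0,0,0,0,2,0,0,0,0,0,0,0,0,0,0,0,0,0,0,0,0,3,0,0,0,0,2,0,0]
Step 12: insert xir at [13, 22, 44] -> counters=[0,3,0,0,0,0,0,0,0,0,0,0,0,3,0,3,0,0,0,0,0,0,3,0,0,0,0,0,0,0,0,0,0,0,0,0,0,0,0,3,0,0,0,0,3,0,0]
Step 13: insert g at [1, 15, 39] -> counters=[0,4,0,0,0,0,0,0,0,0,0,0,0,3,0,4,0,0,0,0,0,0,3,0,0,0,0,0,0,0,0,0,0,0,0,0,0,0,0,4,0,0,0,0,3,0,0]
Step 14: insert xir at [13, 22, 44] -> counters=[0,4,0,0,0,0,0,0,0,0,0,0,0,4,0,4,0,0,0,0,0,0,4,0,0,0,0,0,0,0,0,0,0,0,0,0,0,0,0,4,0,0,0,0,4,0,0]
Step 15: insert cq at [20, 24, 28] -> counters=[0,4,0,0,0,0,0,0,0,0,0,0,0,4,0,4,0,0,0,0,1,0,4,0,1,0,0,0,1,0,0,0,0,0,0,0,0,0,0,4,0,0,0,0,4,0,0]
Step 16: insert g at [1, 15, 39] -> counters=[0,5,0,0,0,0,0,0,0,0,0,0,0,4,0,5,0,0,0,0,1,0,4,0,1,0,0,0,1,0,0,0,0,0,0,0,0,0,0,5,0,0,0,0,4,0,0]
Final counters=[0,5,0,0,0,0,0,0,0,0,0,0,0,4,0,5,0,0,0,0,1,0,4,0,1,0,0,0,1,0,0,0,0,0,0,0,0,0,0,5,0,0,0,0,4,0,0] -> 9 nonzero

Answer: 9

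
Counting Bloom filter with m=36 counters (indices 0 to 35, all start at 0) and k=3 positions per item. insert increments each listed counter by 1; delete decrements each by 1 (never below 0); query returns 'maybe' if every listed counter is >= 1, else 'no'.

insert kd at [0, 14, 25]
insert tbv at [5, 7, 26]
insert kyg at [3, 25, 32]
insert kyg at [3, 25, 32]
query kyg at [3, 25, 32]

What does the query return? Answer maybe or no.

Answer: maybe

Derivation:
Step 1: insert kd at [0, 14, 25] -> counters=[1,0,0,0,0,0,0,0,0,0,0,0,0,0,1,0,0,0,0,0,0,0,0,0,0,1,0,0,0,0,0,0,0,0,0,0]
Step 2: insert tbv at [5, 7, 26] -> counters=[1,0,0,0,0,1,0,1,0,0,0,0,0,0,1,0,0,0,0,0,0,0,0,0,0,1,1,0,0,0,0,0,0,0,0,0]
Step 3: insert kyg at [3, 25, 32] -> counters=[1,0,0,1,0,1,0,1,0,0,0,0,0,0,1,0,0,0,0,0,0,0,0,0,0,2,1,0,0,0,0,0,1,0,0,0]
Step 4: insert kyg at [3, 25, 32] -> counters=[1,0,0,2,0,1,0,1,0,0,0,0,0,0,1,0,0,0,0,0,0,0,0,0,0,3,1,0,0,0,0,0,2,0,0,0]
Query kyg: check counters[3]=2 counters[25]=3 counters[32]=2 -> maybe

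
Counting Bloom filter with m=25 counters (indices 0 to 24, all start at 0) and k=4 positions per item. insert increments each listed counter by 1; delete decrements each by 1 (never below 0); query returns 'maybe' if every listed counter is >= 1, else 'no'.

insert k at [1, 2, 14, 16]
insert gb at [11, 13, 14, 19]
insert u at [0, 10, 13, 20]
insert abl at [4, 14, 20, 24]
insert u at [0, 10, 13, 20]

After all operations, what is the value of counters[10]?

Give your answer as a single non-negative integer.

Answer: 2

Derivation:
Step 1: insert k at [1, 2, 14, 16] -> counters=[0,1,1,0,0,0,0,0,0,0,0,0,0,0,1,0,1,0,0,0,0,0,0,0,0]
Step 2: insert gb at [11, 13, 14, 19] -> counters=[0,1,1,0,0,0,0,0,0,0,0,1,0,1,2,0,1,0,0,1,0,0,0,0,0]
Step 3: insert u at [0, 10, 13, 20] -> counters=[1,1,1,0,0,0,0,0,0,0,1,1,0,2,2,0,1,0,0,1,1,0,0,0,0]
Step 4: insert abl at [4, 14, 20, 24] -> counters=[1,1,1,0,1,0,0,0,0,0,1,1,0,2,3,0,1,0,0,1,2,0,0,0,1]
Step 5: insert u at [0, 10, 13, 20] -> counters=[2,1,1,0,1,0,0,0,0,0,2,1,0,3,3,0,1,0,0,1,3,0,0,0,1]
Final counters=[2,1,1,0,1,0,0,0,0,0,2,1,0,3,3,0,1,0,0,1,3,0,0,0,1] -> counters[10]=2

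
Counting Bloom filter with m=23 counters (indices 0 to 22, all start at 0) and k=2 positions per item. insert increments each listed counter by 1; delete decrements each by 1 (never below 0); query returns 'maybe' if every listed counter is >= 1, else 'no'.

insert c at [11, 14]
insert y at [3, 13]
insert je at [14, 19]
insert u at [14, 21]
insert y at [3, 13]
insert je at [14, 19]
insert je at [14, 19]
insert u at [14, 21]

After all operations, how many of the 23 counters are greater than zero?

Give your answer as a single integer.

Step 1: insert c at [11, 14] -> counters=[0,0,0,0,0,0,0,0,0,0,0,1,0,0,1,0,0,0,0,0,0,0,0]
Step 2: insert y at [3, 13] -> counters=[0,0,0,1,0,0,0,0,0,0,0,1,0,1,1,0,0,0,0,0,0,0,0]
Step 3: insert je at [14, 19] -> counters=[0,0,0,1,0,0,0,0,0,0,0,1,0,1,2,0,0,0,0,1,0,0,0]
Step 4: insert u at [14, 21] -> counters=[0,0,0,1,0,0,0,0,0,0,0,1,0,1,3,0,0,0,0,1,0,1,0]
Step 5: insert y at [3, 13] -> counters=[0,0,0,2,0,0,0,0,0,0,0,1,0,2,3,0,0,0,0,1,0,1,0]
Step 6: insert je at [14, 19] -> counters=[0,0,0,2,0,0,0,0,0,0,0,1,0,2,4,0,0,0,0,2,0,1,0]
Step 7: insert je at [14, 19] -> counters=[0,0,0,2,0,0,0,0,0,0,0,1,0,2,5,0,0,0,0,3,0,1,0]
Step 8: insert u at [14, 21] -> counters=[0,0,0,2,0,0,0,0,0,0,0,1,0,2,6,0,0,0,0,3,0,2,0]
Final counters=[0,0,0,2,0,0,0,0,0,0,0,1,0,2,6,0,0,0,0,3,0,2,0] -> 6 nonzero

Answer: 6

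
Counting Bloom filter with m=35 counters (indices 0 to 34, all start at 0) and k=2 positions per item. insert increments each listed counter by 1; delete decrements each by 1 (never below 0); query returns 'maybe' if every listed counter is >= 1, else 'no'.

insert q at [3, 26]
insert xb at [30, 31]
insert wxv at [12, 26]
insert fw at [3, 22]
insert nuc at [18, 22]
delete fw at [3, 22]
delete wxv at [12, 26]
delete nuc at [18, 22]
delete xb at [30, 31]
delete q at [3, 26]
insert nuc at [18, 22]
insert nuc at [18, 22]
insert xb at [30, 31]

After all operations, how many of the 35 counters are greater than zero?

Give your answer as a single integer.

Step 1: insert q at [3, 26] -> counters=[0,0,0,1,0,0,0,0,0,0,0,0,0,0,0,0,0,0,0,0,0,0,0,0,0,0,1,0,0,0,0,0,0,0,0]
Step 2: insert xb at [30, 31] -> counters=[0,0,0,1,0,0,0,0,0,0,0,0,0,0,0,0,0,0,0,0,0,0,0,0,0,0,1,0,0,0,1,1,0,0,0]
Step 3: insert wxv at [12, 26] -> counters=[0,0,0,1,0,0,0,0,0,0,0,0,1,0,0,0,0,0,0,0,0,0,0,0,0,0,2,0,0,0,1,1,0,0,0]
Step 4: insert fw at [3, 22] -> counters=[0,0,0,2,0,0,0,0,0,0,0,0,1,0,0,0,0,0,0,0,0,0,1,0,0,0,2,0,0,0,1,1,0,0,0]
Step 5: insert nuc at [18, 22] -> counters=[0,0,0,2,0,0,0,0,0,0,0,0,1,0,0,0,0,0,1,0,0,0,2,0,0,0,2,0,0,0,1,1,0,0,0]
Step 6: delete fw at [3, 22] -> counters=[0,0,0,1,0,0,0,0,0,0,0,0,1,0,0,0,0,0,1,0,0,0,1,0,0,0,2,0,0,0,1,1,0,0,0]
Step 7: delete wxv at [12, 26] -> counters=[0,0,0,1,0,0,0,0,0,0,0,0,0,0,0,0,0,0,1,0,0,0,1,0,0,0,1,0,0,0,1,1,0,0,0]
Step 8: delete nuc at [18, 22] -> counters=[0,0,0,1,0,0,0,0,0,0,0,0,0,0,0,0,0,0,0,0,0,0,0,0,0,0,1,0,0,0,1,1,0,0,0]
Step 9: delete xb at [30, 31] -> counters=[0,0,0,1,0,0,0,0,0,0,0,0,0,0,0,0,0,0,0,0,0,0,0,0,0,0,1,0,0,0,0,0,0,0,0]
Step 10: delete q at [3, 26] -> counters=[0,0,0,0,0,0,0,0,0,0,0,0,0,0,0,0,0,0,0,0,0,0,0,0,0,0,0,0,0,0,0,0,0,0,0]
Step 11: insert nuc at [18, 22] -> counters=[0,0,0,0,0,0,0,0,0,0,0,0,0,0,0,0,0,0,1,0,0,0,1,0,0,0,0,0,0,0,0,0,0,0,0]
Step 12: insert nuc at [18, 22] -> counters=[0,0,0,0,0,0,0,0,0,0,0,0,0,0,0,0,0,0,2,0,0,0,2,0,0,0,0,0,0,0,0,0,0,0,0]
Step 13: insert xb at [30, 31] -> counters=[0,0,0,0,0,0,0,0,0,0,0,0,0,0,0,0,0,0,2,0,0,0,2,0,0,0,0,0,0,0,1,1,0,0,0]
Final counters=[0,0,0,0,0,0,0,0,0,0,0,0,0,0,0,0,0,0,2,0,0,0,2,0,0,0,0,0,0,0,1,1,0,0,0] -> 4 nonzero

Answer: 4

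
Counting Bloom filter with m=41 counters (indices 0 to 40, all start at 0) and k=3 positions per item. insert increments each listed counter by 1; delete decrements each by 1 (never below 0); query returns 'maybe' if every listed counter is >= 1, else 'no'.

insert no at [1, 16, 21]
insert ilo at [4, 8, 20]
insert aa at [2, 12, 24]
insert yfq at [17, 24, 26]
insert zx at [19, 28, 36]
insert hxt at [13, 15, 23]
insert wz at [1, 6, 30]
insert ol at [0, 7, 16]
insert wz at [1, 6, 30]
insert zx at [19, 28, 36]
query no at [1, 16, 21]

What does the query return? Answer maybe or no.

Step 1: insert no at [1, 16, 21] -> counters=[0,1,0,0,0,0,0,0,0,0,0,0,0,0,0,0,1,0,0,0,0,1,0,0,0,0,0,0,0,0,0,0,0,0,0,0,0,0,0,0,0]
Step 2: insert ilo at [4, 8, 20] -> counters=[0,1,0,0,1,0,0,0,1,0,0,0,0,0,0,0,1,0,0,0,1,1,0,0,0,0,0,0,0,0,0,0,0,0,0,0,0,0,0,0,0]
Step 3: insert aa at [2, 12, 24] -> counters=[0,1,1,0,1,0,0,0,1,0,0,0,1,0,0,0,1,0,0,0,1,1,0,0,1,0,0,0,0,0,0,0,0,0,0,0,0,0,0,0,0]
Step 4: insert yfq at [17, 24, 26] -> counters=[0,1,1,0,1,0,0,0,1,0,0,0,1,0,0,0,1,1,0,0,1,1,0,0,2,0,1,0,0,0,0,0,0,0,0,0,0,0,0,0,0]
Step 5: insert zx at [19, 28, 36] -> counters=[0,1,1,0,1,0,0,0,1,0,0,0,1,0,0,0,1,1,0,1,1,1,0,0,2,0,1,0,1,0,0,0,0,0,0,0,1,0,0,0,0]
Step 6: insert hxt at [13, 15, 23] -> counters=[0,1,1,0,1,0,0,0,1,0,0,0,1,1,0,1,1,1,0,1,1,1,0,1,2,0,1,0,1,0,0,0,0,0,0,0,1,0,0,0,0]
Step 7: insert wz at [1, 6, 30] -> counters=[0,2,1,0,1,0,1,0,1,0,0,0,1,1,0,1,1,1,0,1,1,1,0,1,2,0,1,0,1,0,1,0,0,0,0,0,1,0,0,0,0]
Step 8: insert ol at [0, 7, 16] -> counters=[1,2,1,0,1,0,1,1,1,0,0,0,1,1,0,1,2,1,0,1,1,1,0,1,2,0,1,0,1,0,1,0,0,0,0,0,1,0,0,0,0]
Step 9: insert wz at [1, 6, 30] -> counters=[1,3,1,0,1,0,2,1,1,0,0,0,1,1,0,1,2,1,0,1,1,1,0,1,2,0,1,0,1,0,2,0,0,0,0,0,1,0,0,0,0]
Step 10: insert zx at [19, 28, 36] -> counters=[1,3,1,0,1,0,2,1,1,0,0,0,1,1,0,1,2,1,0,2,1,1,0,1,2,0,1,0,2,0,2,0,0,0,0,0,2,0,0,0,0]
Query no: check counters[1]=3 counters[16]=2 counters[21]=1 -> maybe

Answer: maybe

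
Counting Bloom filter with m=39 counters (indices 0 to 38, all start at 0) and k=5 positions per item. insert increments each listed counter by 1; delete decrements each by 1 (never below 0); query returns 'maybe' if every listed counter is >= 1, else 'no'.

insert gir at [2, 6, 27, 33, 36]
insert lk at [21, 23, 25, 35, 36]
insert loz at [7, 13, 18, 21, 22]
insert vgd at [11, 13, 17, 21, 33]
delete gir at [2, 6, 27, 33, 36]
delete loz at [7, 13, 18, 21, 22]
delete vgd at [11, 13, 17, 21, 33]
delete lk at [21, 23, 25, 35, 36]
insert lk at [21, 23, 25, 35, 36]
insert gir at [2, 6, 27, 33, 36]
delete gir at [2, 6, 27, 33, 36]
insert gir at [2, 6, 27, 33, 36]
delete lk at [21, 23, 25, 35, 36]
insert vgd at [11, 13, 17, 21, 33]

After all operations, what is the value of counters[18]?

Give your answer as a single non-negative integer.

Answer: 0

Derivation:
Step 1: insert gir at [2, 6, 27, 33, 36] -> counters=[0,0,1,0,0,0,1,0,0,0,0,0,0,0,0,0,0,0,0,0,0,0,0,0,0,0,0,1,0,0,0,0,0,1,0,0,1,0,0]
Step 2: insert lk at [21, 23, 25, 35, 36] -> counters=[0,0,1,0,0,0,1,0,0,0,0,0,0,0,0,0,0,0,0,0,0,1,0,1,0,1,0,1,0,0,0,0,0,1,0,1,2,0,0]
Step 3: insert loz at [7, 13, 18, 21, 22] -> counters=[0,0,1,0,0,0,1,1,0,0,0,0,0,1,0,0,0,0,1,0,0,2,1,1,0,1,0,1,0,0,0,0,0,1,0,1,2,0,0]
Step 4: insert vgd at [11, 13, 17, 21, 33] -> counters=[0,0,1,0,0,0,1,1,0,0,0,1,0,2,0,0,0,1,1,0,0,3,1,1,0,1,0,1,0,0,0,0,0,2,0,1,2,0,0]
Step 5: delete gir at [2, 6, 27, 33, 36] -> counters=[0,0,0,0,0,0,0,1,0,0,0,1,0,2,0,0,0,1,1,0,0,3,1,1,0,1,0,0,0,0,0,0,0,1,0,1,1,0,0]
Step 6: delete loz at [7, 13, 18, 21, 22] -> counters=[0,0,0,0,0,0,0,0,0,0,0,1,0,1,0,0,0,1,0,0,0,2,0,1,0,1,0,0,0,0,0,0,0,1,0,1,1,0,0]
Step 7: delete vgd at [11, 13, 17, 21, 33] -> counters=[0,0,0,0,0,0,0,0,0,0,0,0,0,0,0,0,0,0,0,0,0,1,0,1,0,1,0,0,0,0,0,0,0,0,0,1,1,0,0]
Step 8: delete lk at [21, 23, 25, 35, 36] -> counters=[0,0,0,0,0,0,0,0,0,0,0,0,0,0,0,0,0,0,0,0,0,0,0,0,0,0,0,0,0,0,0,0,0,0,0,0,0,0,0]
Step 9: insert lk at [21, 23, 25, 35, 36] -> counters=[0,0,0,0,0,0,0,0,0,0,0,0,0,0,0,0,0,0,0,0,0,1,0,1,0,1,0,0,0,0,0,0,0,0,0,1,1,0,0]
Step 10: insert gir at [2, 6, 27, 33, 36] -> counters=[0,0,1,0,0,0,1,0,0,0,0,0,0,0,0,0,0,0,0,0,0,1,0,1,0,1,0,1,0,0,0,0,0,1,0,1,2,0,0]
Step 11: delete gir at [2, 6, 27, 33, 36] -> counters=[0,0,0,0,0,0,0,0,0,0,0,0,0,0,0,0,0,0,0,0,0,1,0,1,0,1,0,0,0,0,0,0,0,0,0,1,1,0,0]
Step 12: insert gir at [2, 6, 27, 33, 36] -> counters=[0,0,1,0,0,0,1,0,0,0,0,0,0,0,0,0,0,0,0,0,0,1,0,1,0,1,0,1,0,0,0,0,0,1,0,1,2,0,0]
Step 13: delete lk at [21, 23, 25, 35, 36] -> counters=[0,0,1,0,0,0,1,0,0,0,0,0,0,0,0,0,0,0,0,0,0,0,0,0,0,0,0,1,0,0,0,0,0,1,0,0,1,0,0]
Step 14: insert vgd at [11, 13, 17, 21, 33] -> counters=[0,0,1,0,0,0,1,0,0,0,0,1,0,1,0,0,0,1,0,0,0,1,0,0,0,0,0,1,0,0,0,0,0,2,0,0,1,0,0]
Final counters=[0,0,1,0,0,0,1,0,0,0,0,1,0,1,0,0,0,1,0,0,0,1,0,0,0,0,0,1,0,0,0,0,0,2,0,0,1,0,0] -> counters[18]=0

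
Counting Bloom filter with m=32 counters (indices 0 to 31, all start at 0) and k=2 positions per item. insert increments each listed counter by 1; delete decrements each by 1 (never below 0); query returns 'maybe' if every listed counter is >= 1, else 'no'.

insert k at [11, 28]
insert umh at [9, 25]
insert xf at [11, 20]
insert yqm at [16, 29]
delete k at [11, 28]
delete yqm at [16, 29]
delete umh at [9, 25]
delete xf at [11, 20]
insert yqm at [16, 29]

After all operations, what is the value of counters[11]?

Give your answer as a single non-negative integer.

Answer: 0

Derivation:
Step 1: insert k at [11, 28] -> counters=[0,0,0,0,0,0,0,0,0,0,0,1,0,0,0,0,0,0,0,0,0,0,0,0,0,0,0,0,1,0,0,0]
Step 2: insert umh at [9, 25] -> counters=[0,0,0,0,0,0,0,0,0,1,0,1,0,0,0,0,0,0,0,0,0,0,0,0,0,1,0,0,1,0,0,0]
Step 3: insert xf at [11, 20] -> counters=[0,0,0,0,0,0,0,0,0,1,0,2,0,0,0,0,0,0,0,0,1,0,0,0,0,1,0,0,1,0,0,0]
Step 4: insert yqm at [16, 29] -> counters=[0,0,0,0,0,0,0,0,0,1,0,2,0,0,0,0,1,0,0,0,1,0,0,0,0,1,0,0,1,1,0,0]
Step 5: delete k at [11, 28] -> counters=[0,0,0,0,0,0,0,0,0,1,0,1,0,0,0,0,1,0,0,0,1,0,0,0,0,1,0,0,0,1,0,0]
Step 6: delete yqm at [16, 29] -> counters=[0,0,0,0,0,0,0,0,0,1,0,1,0,0,0,0,0,0,0,0,1,0,0,0,0,1,0,0,0,0,0,0]
Step 7: delete umh at [9, 25] -> counters=[0,0,0,0,0,0,0,0,0,0,0,1,0,0,0,0,0,0,0,0,1,0,0,0,0,0,0,0,0,0,0,0]
Step 8: delete xf at [11, 20] -> counters=[0,0,0,0,0,0,0,0,0,0,0,0,0,0,0,0,0,0,0,0,0,0,0,0,0,0,0,0,0,0,0,0]
Step 9: insert yqm at [16, 29] -> counters=[0,0,0,0,0,0,0,0,0,0,0,0,0,0,0,0,1,0,0,0,0,0,0,0,0,0,0,0,0,1,0,0]
Final counters=[0,0,0,0,0,0,0,0,0,0,0,0,0,0,0,0,1,0,0,0,0,0,0,0,0,0,0,0,0,1,0,0] -> counters[11]=0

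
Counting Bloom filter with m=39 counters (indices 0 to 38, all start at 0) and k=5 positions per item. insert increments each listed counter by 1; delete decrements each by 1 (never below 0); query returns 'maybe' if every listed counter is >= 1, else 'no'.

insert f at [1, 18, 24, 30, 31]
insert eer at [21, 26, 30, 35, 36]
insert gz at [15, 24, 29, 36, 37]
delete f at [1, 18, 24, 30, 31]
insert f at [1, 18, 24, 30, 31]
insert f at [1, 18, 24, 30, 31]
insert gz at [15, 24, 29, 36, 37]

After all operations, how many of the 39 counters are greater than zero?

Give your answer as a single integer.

Answer: 12

Derivation:
Step 1: insert f at [1, 18, 24, 30, 31] -> counters=[0,1,0,0,0,0,0,0,0,0,0,0,0,0,0,0,0,0,1,0,0,0,0,0,1,0,0,0,0,0,1,1,0,0,0,0,0,0,0]
Step 2: insert eer at [21, 26, 30, 35, 36] -> counters=[0,1,0,0,0,0,0,0,0,0,0,0,0,0,0,0,0,0,1,0,0,1,0,0,1,0,1,0,0,0,2,1,0,0,0,1,1,0,0]
Step 3: insert gz at [15, 24, 29, 36, 37] -> counters=[0,1,0,0,0,0,0,0,0,0,0,0,0,0,0,1,0,0,1,0,0,1,0,0,2,0,1,0,0,1,2,1,0,0,0,1,2,1,0]
Step 4: delete f at [1, 18, 24, 30, 31] -> counters=[0,0,0,0,0,0,0,0,0,0,0,0,0,0,0,1,0,0,0,0,0,1,0,0,1,0,1,0,0,1,1,0,0,0,0,1,2,1,0]
Step 5: insert f at [1, 18, 24, 30, 31] -> counters=[0,1,0,0,0,0,0,0,0,0,0,0,0,0,0,1,0,0,1,0,0,1,0,0,2,0,1,0,0,1,2,1,0,0,0,1,2,1,0]
Step 6: insert f at [1, 18, 24, 30, 31] -> counters=[0,2,0,0,0,0,0,0,0,0,0,0,0,0,0,1,0,0,2,0,0,1,0,0,3,0,1,0,0,1,3,2,0,0,0,1,2,1,0]
Step 7: insert gz at [15, 24, 29, 36, 37] -> counters=[0,2,0,0,0,0,0,0,0,0,0,0,0,0,0,2,0,0,2,0,0,1,0,0,4,0,1,0,0,2,3,2,0,0,0,1,3,2,0]
Final counters=[0,2,0,0,0,0,0,0,0,0,0,0,0,0,0,2,0,0,2,0,0,1,0,0,4,0,1,0,0,2,3,2,0,0,0,1,3,2,0] -> 12 nonzero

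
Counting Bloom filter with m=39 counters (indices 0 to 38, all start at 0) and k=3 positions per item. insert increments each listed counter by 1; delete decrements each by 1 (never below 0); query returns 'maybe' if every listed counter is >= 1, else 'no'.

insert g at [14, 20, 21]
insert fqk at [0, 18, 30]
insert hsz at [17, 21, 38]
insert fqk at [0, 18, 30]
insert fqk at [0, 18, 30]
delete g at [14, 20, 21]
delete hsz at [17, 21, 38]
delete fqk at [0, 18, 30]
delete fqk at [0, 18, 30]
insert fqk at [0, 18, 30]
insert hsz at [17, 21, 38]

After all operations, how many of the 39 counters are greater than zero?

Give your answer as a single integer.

Step 1: insert g at [14, 20, 21] -> counters=[0,0,0,0,0,0,0,0,0,0,0,0,0,0,1,0,0,0,0,0,1,1,0,0,0,0,0,0,0,0,0,0,0,0,0,0,0,0,0]
Step 2: insert fqk at [0, 18, 30] -> counters=[1,0,0,0,0,0,0,0,0,0,0,0,0,0,1,0,0,0,1,0,1,1,0,0,0,0,0,0,0,0,1,0,0,0,0,0,0,0,0]
Step 3: insert hsz at [17, 21, 38] -> counters=[1,0,0,0,0,0,0,0,0,0,0,0,0,0,1,0,0,1,1,0,1,2,0,0,0,0,0,0,0,0,1,0,0,0,0,0,0,0,1]
Step 4: insert fqk at [0, 18, 30] -> counters=[2,0,0,0,0,0,0,0,0,0,0,0,0,0,1,0,0,1,2,0,1,2,0,0,0,0,0,0,0,0,2,0,0,0,0,0,0,0,1]
Step 5: insert fqk at [0, 18, 30] -> counters=[3,0,0,0,0,0,0,0,0,0,0,0,0,0,1,0,0,1,3,0,1,2,0,0,0,0,0,0,0,0,3,0,0,0,0,0,0,0,1]
Step 6: delete g at [14, 20, 21] -> counters=[3,0,0,0,0,0,0,0,0,0,0,0,0,0,0,0,0,1,3,0,0,1,0,0,0,0,0,0,0,0,3,0,0,0,0,0,0,0,1]
Step 7: delete hsz at [17, 21, 38] -> counters=[3,0,0,0,0,0,0,0,0,0,0,0,0,0,0,0,0,0,3,0,0,0,0,0,0,0,0,0,0,0,3,0,0,0,0,0,0,0,0]
Step 8: delete fqk at [0, 18, 30] -> counters=[2,0,0,0,0,0,0,0,0,0,0,0,0,0,0,0,0,0,2,0,0,0,0,0,0,0,0,0,0,0,2,0,0,0,0,0,0,0,0]
Step 9: delete fqk at [0, 18, 30] -> counters=[1,0,0,0,0,0,0,0,0,0,0,0,0,0,0,0,0,0,1,0,0,0,0,0,0,0,0,0,0,0,1,0,0,0,0,0,0,0,0]
Step 10: insert fqk at [0, 18, 30] -> counters=[2,0,0,0,0,0,0,0,0,0,0,0,0,0,0,0,0,0,2,0,0,0,0,0,0,0,0,0,0,0,2,0,0,0,0,0,0,0,0]
Step 11: insert hsz at [17, 21, 38] -> counters=[2,0,0,0,0,0,0,0,0,0,0,0,0,0,0,0,0,1,2,0,0,1,0,0,0,0,0,0,0,0,2,0,0,0,0,0,0,0,1]
Final counters=[2,0,0,0,0,0,0,0,0,0,0,0,0,0,0,0,0,1,2,0,0,1,0,0,0,0,0,0,0,0,2,0,0,0,0,0,0,0,1] -> 6 nonzero

Answer: 6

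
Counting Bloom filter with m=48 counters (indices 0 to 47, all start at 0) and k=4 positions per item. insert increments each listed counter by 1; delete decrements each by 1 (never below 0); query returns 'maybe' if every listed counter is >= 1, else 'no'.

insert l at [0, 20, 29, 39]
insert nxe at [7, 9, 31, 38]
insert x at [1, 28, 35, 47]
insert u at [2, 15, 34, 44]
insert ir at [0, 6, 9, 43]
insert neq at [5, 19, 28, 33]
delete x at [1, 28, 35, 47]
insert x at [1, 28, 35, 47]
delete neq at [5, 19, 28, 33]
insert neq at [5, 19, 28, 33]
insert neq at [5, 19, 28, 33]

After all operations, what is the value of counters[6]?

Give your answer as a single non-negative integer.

Step 1: insert l at [0, 20, 29, 39] -> counters=[1,0,0,0,0,0,0,0,0,0,0,0,0,0,0,0,0,0,0,0,1,0,0,0,0,0,0,0,0,1,0,0,0,0,0,0,0,0,0,1,0,0,0,0,0,0,0,0]
Step 2: insert nxe at [7, 9, 31, 38] -> counters=[1,0,0,0,0,0,0,1,0,1,0,0,0,0,0,0,0,0,0,0,1,0,0,0,0,0,0,0,0,1,0,1,0,0,0,0,0,0,1,1,0,0,0,0,0,0,0,0]
Step 3: insert x at [1, 28, 35, 47] -> counters=[1,1,0,0,0,0,0,1,0,1,0,0,0,0,0,0,0,0,0,0,1,0,0,0,0,0,0,0,1,1,0,1,0,0,0,1,0,0,1,1,0,0,0,0,0,0,0,1]
Step 4: insert u at [2, 15, 34, 44] -> counters=[1,1,1,0,0,0,0,1,0,1,0,0,0,0,0,1,0,0,0,0,1,0,0,0,0,0,0,0,1,1,0,1,0,0,1,1,0,0,1,1,0,0,0,0,1,0,0,1]
Step 5: insert ir at [0, 6, 9, 43] -> counters=[2,1,1,0,0,0,1,1,0,2,0,0,0,0,0,1,0,0,0,0,1,0,0,0,0,0,0,0,1,1,0,1,0,0,1,1,0,0,1,1,0,0,0,1,1,0,0,1]
Step 6: insert neq at [5, 19, 28, 33] -> counters=[2,1,1,0,0,1,1,1,0,2,0,0,0,0,0,1,0,0,0,1,1,0,0,0,0,0,0,0,2,1,0,1,0,1,1,1,0,0,1,1,0,0,0,1,1,0,0,1]
Step 7: delete x at [1, 28, 35, 47] -> counters=[2,0,1,0,0,1,1,1,0,2,0,0,0,0,0,1,0,0,0,1,1,0,0,0,0,0,0,0,1,1,0,1,0,1,1,0,0,0,1,1,0,0,0,1,1,0,0,0]
Step 8: insert x at [1, 28, 35, 47] -> counters=[2,1,1,0,0,1,1,1,0,2,0,0,0,0,0,1,0,0,0,1,1,0,0,0,0,0,0,0,2,1,0,1,0,1,1,1,0,0,1,1,0,0,0,1,1,0,0,1]
Step 9: delete neq at [5, 19, 28, 33] -> counters=[2,1,1,0,0,0,1,1,0,2,0,0,0,0,0,1,0,0,0,0,1,0,0,0,0,0,0,0,1,1,0,1,0,0,1,1,0,0,1,1,0,0,0,1,1,0,0,1]
Step 10: insert neq at [5, 19, 28, 33] -> counters=[2,1,1,0,0,1,1,1,0,2,0,0,0,0,0,1,0,0,0,1,1,0,0,0,0,0,0,0,2,1,0,1,0,1,1,1,0,0,1,1,0,0,0,1,1,0,0,1]
Step 11: insert neq at [5, 19, 28, 33] -> counters=[2,1,1,0,0,2,1,1,0,2,0,0,0,0,0,1,0,0,0,2,1,0,0,0,0,0,0,0,3,1,0,1,0,2,1,1,0,0,1,1,0,0,0,1,1,0,0,1]
Final counters=[2,1,1,0,0,2,1,1,0,2,0,0,0,0,0,1,0,0,0,2,1,0,0,0,0,0,0,0,3,1,0,1,0,2,1,1,0,0,1,1,0,0,0,1,1,0,0,1] -> counters[6]=1

Answer: 1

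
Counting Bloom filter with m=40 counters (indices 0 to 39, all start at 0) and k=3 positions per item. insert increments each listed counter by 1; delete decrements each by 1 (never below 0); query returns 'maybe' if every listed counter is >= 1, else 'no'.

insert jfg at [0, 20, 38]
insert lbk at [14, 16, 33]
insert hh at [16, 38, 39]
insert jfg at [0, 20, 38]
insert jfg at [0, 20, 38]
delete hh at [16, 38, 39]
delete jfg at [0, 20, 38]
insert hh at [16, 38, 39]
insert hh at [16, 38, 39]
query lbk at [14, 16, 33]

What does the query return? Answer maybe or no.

Step 1: insert jfg at [0, 20, 38] -> counters=[1,0,0,0,0,0,0,0,0,0,0,0,0,0,0,0,0,0,0,0,1,0,0,0,0,0,0,0,0,0,0,0,0,0,0,0,0,0,1,0]
Step 2: insert lbk at [14, 16, 33] -> counters=[1,0,0,0,0,0,0,0,0,0,0,0,0,0,1,0,1,0,0,0,1,0,0,0,0,0,0,0,0,0,0,0,0,1,0,0,0,0,1,0]
Step 3: insert hh at [16, 38, 39] -> counters=[1,0,0,0,0,0,0,0,0,0,0,0,0,0,1,0,2,0,0,0,1,0,0,0,0,0,0,0,0,0,0,0,0,1,0,0,0,0,2,1]
Step 4: insert jfg at [0, 20, 38] -> counters=[2,0,0,0,0,0,0,0,0,0,0,0,0,0,1,0,2,0,0,0,2,0,0,0,0,0,0,0,0,0,0,0,0,1,0,0,0,0,3,1]
Step 5: insert jfg at [0, 20, 38] -> counters=[3,0,0,0,0,0,0,0,0,0,0,0,0,0,1,0,2,0,0,0,3,0,0,0,0,0,0,0,0,0,0,0,0,1,0,0,0,0,4,1]
Step 6: delete hh at [16, 38, 39] -> counters=[3,0,0,0,0,0,0,0,0,0,0,0,0,0,1,0,1,0,0,0,3,0,0,0,0,0,0,0,0,0,0,0,0,1,0,0,0,0,3,0]
Step 7: delete jfg at [0, 20, 38] -> counters=[2,0,0,0,0,0,0,0,0,0,0,0,0,0,1,0,1,0,0,0,2,0,0,0,0,0,0,0,0,0,0,0,0,1,0,0,0,0,2,0]
Step 8: insert hh at [16, 38, 39] -> counters=[2,0,0,0,0,0,0,0,0,0,0,0,0,0,1,0,2,0,0,0,2,0,0,0,0,0,0,0,0,0,0,0,0,1,0,0,0,0,3,1]
Step 9: insert hh at [16, 38, 39] -> counters=[2,0,0,0,0,0,0,0,0,0,0,0,0,0,1,0,3,0,0,0,2,0,0,0,0,0,0,0,0,0,0,0,0,1,0,0,0,0,4,2]
Query lbk: check counters[14]=1 counters[16]=3 counters[33]=1 -> maybe

Answer: maybe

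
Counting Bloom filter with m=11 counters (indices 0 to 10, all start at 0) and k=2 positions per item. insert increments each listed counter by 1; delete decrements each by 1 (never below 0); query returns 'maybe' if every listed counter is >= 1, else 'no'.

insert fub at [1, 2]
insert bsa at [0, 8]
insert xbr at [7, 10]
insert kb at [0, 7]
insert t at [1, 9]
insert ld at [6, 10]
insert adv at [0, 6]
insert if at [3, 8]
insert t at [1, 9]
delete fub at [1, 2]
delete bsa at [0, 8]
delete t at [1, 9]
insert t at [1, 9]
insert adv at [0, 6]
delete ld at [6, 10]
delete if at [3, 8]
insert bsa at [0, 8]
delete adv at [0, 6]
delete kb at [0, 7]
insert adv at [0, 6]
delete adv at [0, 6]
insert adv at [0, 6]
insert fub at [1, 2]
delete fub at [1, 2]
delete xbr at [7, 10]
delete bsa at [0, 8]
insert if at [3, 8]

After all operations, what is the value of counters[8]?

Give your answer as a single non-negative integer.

Step 1: insert fub at [1, 2] -> counters=[0,1,1,0,0,0,0,0,0,0,0]
Step 2: insert bsa at [0, 8] -> counters=[1,1,1,0,0,0,0,0,1,0,0]
Step 3: insert xbr at [7, 10] -> counters=[1,1,1,0,0,0,0,1,1,0,1]
Step 4: insert kb at [0, 7] -> counters=[2,1,1,0,0,0,0,2,1,0,1]
Step 5: insert t at [1, 9] -> counters=[2,2,1,0,0,0,0,2,1,1,1]
Step 6: insert ld at [6, 10] -> counters=[2,2,1,0,0,0,1,2,1,1,2]
Step 7: insert adv at [0, 6] -> counters=[3,2,1,0,0,0,2,2,1,1,2]
Step 8: insert if at [3, 8] -> counters=[3,2,1,1,0,0,2,2,2,1,2]
Step 9: insert t at [1, 9] -> counters=[3,3,1,1,0,0,2,2,2,2,2]
Step 10: delete fub at [1, 2] -> counters=[3,2,0,1,0,0,2,2,2,2,2]
Step 11: delete bsa at [0, 8] -> counters=[2,2,0,1,0,0,2,2,1,2,2]
Step 12: delete t at [1, 9] -> counters=[2,1,0,1,0,0,2,2,1,1,2]
Step 13: insert t at [1, 9] -> counters=[2,2,0,1,0,0,2,2,1,2,2]
Step 14: insert adv at [0, 6] -> counters=[3,2,0,1,0,0,3,2,1,2,2]
Step 15: delete ld at [6, 10] -> counters=[3,2,0,1,0,0,2,2,1,2,1]
Step 16: delete if at [3, 8] -> counters=[3,2,0,0,0,0,2,2,0,2,1]
Step 17: insert bsa at [0, 8] -> counters=[4,2,0,0,0,0,2,2,1,2,1]
Step 18: delete adv at [0, 6] -> counters=[3,2,0,0,0,0,1,2,1,2,1]
Step 19: delete kb at [0, 7] -> counters=[2,2,0,0,0,0,1,1,1,2,1]
Step 20: insert adv at [0, 6] -> counters=[3,2,0,0,0,0,2,1,1,2,1]
Step 21: delete adv at [0, 6] -> counters=[2,2,0,0,0,0,1,1,1,2,1]
Step 22: insert adv at [0, 6] -> counters=[3,2,0,0,0,0,2,1,1,2,1]
Step 23: insert fub at [1, 2] -> counters=[3,3,1,0,0,0,2,1,1,2,1]
Step 24: delete fub at [1, 2] -> counters=[3,2,0,0,0,0,2,1,1,2,1]
Step 25: delete xbr at [7, 10] -> counters=[3,2,0,0,0,0,2,0,1,2,0]
Step 26: delete bsa at [0, 8] -> counters=[2,2,0,0,0,0,2,0,0,2,0]
Step 27: insert if at [3, 8] -> counters=[2,2,0,1,0,0,2,0,1,2,0]
Final counters=[2,2,0,1,0,0,2,0,1,2,0] -> counters[8]=1

Answer: 1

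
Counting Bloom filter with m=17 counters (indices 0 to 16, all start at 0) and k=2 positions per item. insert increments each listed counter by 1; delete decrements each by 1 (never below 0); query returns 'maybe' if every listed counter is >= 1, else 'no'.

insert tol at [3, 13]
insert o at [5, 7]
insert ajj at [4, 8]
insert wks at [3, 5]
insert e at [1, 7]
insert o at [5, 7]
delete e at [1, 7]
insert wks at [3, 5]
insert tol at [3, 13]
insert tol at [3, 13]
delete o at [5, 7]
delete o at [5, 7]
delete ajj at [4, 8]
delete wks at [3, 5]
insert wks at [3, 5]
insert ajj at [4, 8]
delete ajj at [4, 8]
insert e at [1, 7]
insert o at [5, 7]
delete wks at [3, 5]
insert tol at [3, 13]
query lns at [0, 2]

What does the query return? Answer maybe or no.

Step 1: insert tol at [3, 13] -> counters=[0,0,0,1,0,0,0,0,0,0,0,0,0,1,0,0,0]
Step 2: insert o at [5, 7] -> counters=[0,0,0,1,0,1,0,1,0,0,0,0,0,1,0,0,0]
Step 3: insert ajj at [4, 8] -> counters=[0,0,0,1,1,1,0,1,1,0,0,0,0,1,0,0,0]
Step 4: insert wks at [3, 5] -> counters=[0,0,0,2,1,2,0,1,1,0,0,0,0,1,0,0,0]
Step 5: insert e at [1, 7] -> counters=[0,1,0,2,1,2,0,2,1,0,0,0,0,1,0,0,0]
Step 6: insert o at [5, 7] -> counters=[0,1,0,2,1,3,0,3,1,0,0,0,0,1,0,0,0]
Step 7: delete e at [1, 7] -> counters=[0,0,0,2,1,3,0,2,1,0,0,0,0,1,0,0,0]
Step 8: insert wks at [3, 5] -> counters=[0,0,0,3,1,4,0,2,1,0,0,0,0,1,0,0,0]
Step 9: insert tol at [3, 13] -> counters=[0,0,0,4,1,4,0,2,1,0,0,0,0,2,0,0,0]
Step 10: insert tol at [3, 13] -> counters=[0,0,0,5,1,4,0,2,1,0,0,0,0,3,0,0,0]
Step 11: delete o at [5, 7] -> counters=[0,0,0,5,1,3,0,1,1,0,0,0,0,3,0,0,0]
Step 12: delete o at [5, 7] -> counters=[0,0,0,5,1,2,0,0,1,0,0,0,0,3,0,0,0]
Step 13: delete ajj at [4, 8] -> counters=[0,0,0,5,0,2,0,0,0,0,0,0,0,3,0,0,0]
Step 14: delete wks at [3, 5] -> counters=[0,0,0,4,0,1,0,0,0,0,0,0,0,3,0,0,0]
Step 15: insert wks at [3, 5] -> counters=[0,0,0,5,0,2,0,0,0,0,0,0,0,3,0,0,0]
Step 16: insert ajj at [4, 8] -> counters=[0,0,0,5,1,2,0,0,1,0,0,0,0,3,0,0,0]
Step 17: delete ajj at [4, 8] -> counters=[0,0,0,5,0,2,0,0,0,0,0,0,0,3,0,0,0]
Step 18: insert e at [1, 7] -> counters=[0,1,0,5,0,2,0,1,0,0,0,0,0,3,0,0,0]
Step 19: insert o at [5, 7] -> counters=[0,1,0,5,0,3,0,2,0,0,0,0,0,3,0,0,0]
Step 20: delete wks at [3, 5] -> counters=[0,1,0,4,0,2,0,2,0,0,0,0,0,3,0,0,0]
Step 21: insert tol at [3, 13] -> counters=[0,1,0,5,0,2,0,2,0,0,0,0,0,4,0,0,0]
Query lns: check counters[0]=0 counters[2]=0 -> no

Answer: no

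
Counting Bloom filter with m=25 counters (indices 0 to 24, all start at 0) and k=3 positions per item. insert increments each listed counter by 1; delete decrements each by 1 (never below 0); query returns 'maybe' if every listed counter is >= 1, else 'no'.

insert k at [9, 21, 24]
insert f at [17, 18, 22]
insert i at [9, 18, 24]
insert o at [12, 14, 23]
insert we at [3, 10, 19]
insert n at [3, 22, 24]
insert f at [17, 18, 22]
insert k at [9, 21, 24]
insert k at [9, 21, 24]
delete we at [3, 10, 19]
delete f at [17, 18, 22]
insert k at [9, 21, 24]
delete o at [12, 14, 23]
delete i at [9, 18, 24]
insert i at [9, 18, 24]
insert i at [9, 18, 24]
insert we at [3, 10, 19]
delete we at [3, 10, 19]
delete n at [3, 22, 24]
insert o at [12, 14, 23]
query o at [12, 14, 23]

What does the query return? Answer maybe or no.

Step 1: insert k at [9, 21, 24] -> counters=[0,0,0,0,0,0,0,0,0,1,0,0,0,0,0,0,0,0,0,0,0,1,0,0,1]
Step 2: insert f at [17, 18, 22] -> counters=[0,0,0,0,0,0,0,0,0,1,0,0,0,0,0,0,0,1,1,0,0,1,1,0,1]
Step 3: insert i at [9, 18, 24] -> counters=[0,0,0,0,0,0,0,0,0,2,0,0,0,0,0,0,0,1,2,0,0,1,1,0,2]
Step 4: insert o at [12, 14, 23] -> counters=[0,0,0,0,0,0,0,0,0,2,0,0,1,0,1,0,0,1,2,0,0,1,1,1,2]
Step 5: insert we at [3, 10, 19] -> counters=[0,0,0,1,0,0,0,0,0,2,1,0,1,0,1,0,0,1,2,1,0,1,1,1,2]
Step 6: insert n at [3, 22, 24] -> counters=[0,0,0,2,0,0,0,0,0,2,1,0,1,0,1,0,0,1,2,1,0,1,2,1,3]
Step 7: insert f at [17, 18, 22] -> counters=[0,0,0,2,0,0,0,0,0,2,1,0,1,0,1,0,0,2,3,1,0,1,3,1,3]
Step 8: insert k at [9, 21, 24] -> counters=[0,0,0,2,0,0,0,0,0,3,1,0,1,0,1,0,0,2,3,1,0,2,3,1,4]
Step 9: insert k at [9, 21, 24] -> counters=[0,0,0,2,0,0,0,0,0,4,1,0,1,0,1,0,0,2,3,1,0,3,3,1,5]
Step 10: delete we at [3, 10, 19] -> counters=[0,0,0,1,0,0,0,0,0,4,0,0,1,0,1,0,0,2,3,0,0,3,3,1,5]
Step 11: delete f at [17, 18, 22] -> counters=[0,0,0,1,0,0,0,0,0,4,0,0,1,0,1,0,0,1,2,0,0,3,2,1,5]
Step 12: insert k at [9, 21, 24] -> counters=[0,0,0,1,0,0,0,0,0,5,0,0,1,0,1,0,0,1,2,0,0,4,2,1,6]
Step 13: delete o at [12, 14, 23] -> counters=[0,0,0,1,0,0,0,0,0,5,0,0,0,0,0,0,0,1,2,0,0,4,2,0,6]
Step 14: delete i at [9, 18, 24] -> counters=[0,0,0,1,0,0,0,0,0,4,0,0,0,0,0,0,0,1,1,0,0,4,2,0,5]
Step 15: insert i at [9, 18, 24] -> counters=[0,0,0,1,0,0,0,0,0,5,0,0,0,0,0,0,0,1,2,0,0,4,2,0,6]
Step 16: insert i at [9, 18, 24] -> counters=[0,0,0,1,0,0,0,0,0,6,0,0,0,0,0,0,0,1,3,0,0,4,2,0,7]
Step 17: insert we at [3, 10, 19] -> counters=[0,0,0,2,0,0,0,0,0,6,1,0,0,0,0,0,0,1,3,1,0,4,2,0,7]
Step 18: delete we at [3, 10, 19] -> counters=[0,0,0,1,0,0,0,0,0,6,0,0,0,0,0,0,0,1,3,0,0,4,2,0,7]
Step 19: delete n at [3, 22, 24] -> counters=[0,0,0,0,0,0,0,0,0,6,0,0,0,0,0,0,0,1,3,0,0,4,1,0,6]
Step 20: insert o at [12, 14, 23] -> counters=[0,0,0,0,0,0,0,0,0,6,0,0,1,0,1,0,0,1,3,0,0,4,1,1,6]
Query o: check counters[12]=1 counters[14]=1 counters[23]=1 -> maybe

Answer: maybe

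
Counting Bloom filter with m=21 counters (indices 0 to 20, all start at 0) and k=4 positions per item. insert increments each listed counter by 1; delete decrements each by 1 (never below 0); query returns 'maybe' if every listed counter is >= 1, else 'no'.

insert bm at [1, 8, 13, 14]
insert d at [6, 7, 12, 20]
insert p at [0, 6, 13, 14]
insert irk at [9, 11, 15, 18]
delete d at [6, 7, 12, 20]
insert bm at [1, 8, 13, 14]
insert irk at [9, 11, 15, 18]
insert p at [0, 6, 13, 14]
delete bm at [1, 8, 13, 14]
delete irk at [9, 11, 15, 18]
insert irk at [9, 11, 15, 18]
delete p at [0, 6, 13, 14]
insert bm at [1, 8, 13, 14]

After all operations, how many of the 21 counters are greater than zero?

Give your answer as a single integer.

Step 1: insert bm at [1, 8, 13, 14] -> counters=[0,1,0,0,0,0,0,0,1,0,0,0,0,1,1,0,0,0,0,0,0]
Step 2: insert d at [6, 7, 12, 20] -> counters=[0,1,0,0,0,0,1,1,1,0,0,0,1,1,1,0,0,0,0,0,1]
Step 3: insert p at [0, 6, 13, 14] -> counters=[1,1,0,0,0,0,2,1,1,0,0,0,1,2,2,0,0,0,0,0,1]
Step 4: insert irk at [9, 11, 15, 18] -> counters=[1,1,0,0,0,0,2,1,1,1,0,1,1,2,2,1,0,0,1,0,1]
Step 5: delete d at [6, 7, 12, 20] -> counters=[1,1,0,0,0,0,1,0,1,1,0,1,0,2,2,1,0,0,1,0,0]
Step 6: insert bm at [1, 8, 13, 14] -> counters=[1,2,0,0,0,0,1,0,2,1,0,1,0,3,3,1,0,0,1,0,0]
Step 7: insert irk at [9, 11, 15, 18] -> counters=[1,2,0,0,0,0,1,0,2,2,0,2,0,3,3,2,0,0,2,0,0]
Step 8: insert p at [0, 6, 13, 14] -> counters=[2,2,0,0,0,0,2,0,2,2,0,2,0,4,4,2,0,0,2,0,0]
Step 9: delete bm at [1, 8, 13, 14] -> counters=[2,1,0,0,0,0,2,0,1,2,0,2,0,3,3,2,0,0,2,0,0]
Step 10: delete irk at [9, 11, 15, 18] -> counters=[2,1,0,0,0,0,2,0,1,1,0,1,0,3,3,1,0,0,1,0,0]
Step 11: insert irk at [9, 11, 15, 18] -> counters=[2,1,0,0,0,0,2,0,1,2,0,2,0,3,3,2,0,0,2,0,0]
Step 12: delete p at [0, 6, 13, 14] -> counters=[1,1,0,0,0,0,1,0,1,2,0,2,0,2,2,2,0,0,2,0,0]
Step 13: insert bm at [1, 8, 13, 14] -> counters=[1,2,0,0,0,0,1,0,2,2,0,2,0,3,3,2,0,0,2,0,0]
Final counters=[1,2,0,0,0,0,1,0,2,2,0,2,0,3,3,2,0,0,2,0,0] -> 10 nonzero

Answer: 10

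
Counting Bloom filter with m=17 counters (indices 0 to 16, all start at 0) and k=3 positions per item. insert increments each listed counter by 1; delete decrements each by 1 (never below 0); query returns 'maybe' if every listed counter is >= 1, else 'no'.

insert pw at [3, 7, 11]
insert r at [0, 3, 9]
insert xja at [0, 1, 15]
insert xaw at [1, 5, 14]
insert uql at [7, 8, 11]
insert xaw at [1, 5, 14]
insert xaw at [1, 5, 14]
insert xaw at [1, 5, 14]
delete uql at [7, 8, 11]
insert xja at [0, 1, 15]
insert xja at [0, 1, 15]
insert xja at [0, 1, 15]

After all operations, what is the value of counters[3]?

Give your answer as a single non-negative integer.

Step 1: insert pw at [3, 7, 11] -> counters=[0,0,0,1,0,0,0,1,0,0,0,1,0,0,0,0,0]
Step 2: insert r at [0, 3, 9] -> counters=[1,0,0,2,0,0,0,1,0,1,0,1,0,0,0,0,0]
Step 3: insert xja at [0, 1, 15] -> counters=[2,1,0,2,0,0,0,1,0,1,0,1,0,0,0,1,0]
Step 4: insert xaw at [1, 5, 14] -> counters=[2,2,0,2,0,1,0,1,0,1,0,1,0,0,1,1,0]
Step 5: insert uql at [7, 8, 11] -> counters=[2,2,0,2,0,1,0,2,1,1,0,2,0,0,1,1,0]
Step 6: insert xaw at [1, 5, 14] -> counters=[2,3,0,2,0,2,0,2,1,1,0,2,0,0,2,1,0]
Step 7: insert xaw at [1, 5, 14] -> counters=[2,4,0,2,0,3,0,2,1,1,0,2,0,0,3,1,0]
Step 8: insert xaw at [1, 5, 14] -> counters=[2,5,0,2,0,4,0,2,1,1,0,2,0,0,4,1,0]
Step 9: delete uql at [7, 8, 11] -> counters=[2,5,0,2,0,4,0,1,0,1,0,1,0,0,4,1,0]
Step 10: insert xja at [0, 1, 15] -> counters=[3,6,0,2,0,4,0,1,0,1,0,1,0,0,4,2,0]
Step 11: insert xja at [0, 1, 15] -> counters=[4,7,0,2,0,4,0,1,0,1,0,1,0,0,4,3,0]
Step 12: insert xja at [0, 1, 15] -> counters=[5,8,0,2,0,4,0,1,0,1,0,1,0,0,4,4,0]
Final counters=[5,8,0,2,0,4,0,1,0,1,0,1,0,0,4,4,0] -> counters[3]=2

Answer: 2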